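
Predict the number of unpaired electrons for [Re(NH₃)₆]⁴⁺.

3

Summing ligand charges against the +4 overall charge gives an oxidation state of +4 for rhenium.
Rhenium is a group-7 element; Re(IV) is therefore d³.
In an octahedral field the d³ configuration is t₂g³e_g⁰ (only one arrangement possible), giving 3 unpaired electrons.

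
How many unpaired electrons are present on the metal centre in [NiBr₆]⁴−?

Ligand charges: each bromide is −1. With an overall charge of −4 the nickel centre must be in the +2 oxidation state.
Ni sits in group 10, so the d-electron count is 10 − 2 = 8.
In an octahedral field the d⁸ configuration is t₂g⁶e_g² (only one arrangement possible), giving 2 unpaired electrons.

2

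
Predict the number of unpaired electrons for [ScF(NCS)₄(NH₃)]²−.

0

Summing ligand charges against the −2 overall charge gives an oxidation state of +3 for scandium.
Scandium is a group-3 element; Sc(III) is therefore d⁰.
In an octahedral field the d⁰ configuration is t₂g⁰e_g⁰, giving 0 unpaired electrons.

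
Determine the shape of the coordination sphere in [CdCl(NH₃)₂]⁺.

trigonal planar

Ligand charges: each chloride is −1; ammonia is neutral. With an overall charge of +1 the cadmium centre must be in the +2 oxidation state.
Group 12 minus oxidation state 2 gives a d¹⁰ configuration.
With 3 monodentate ligands the coordination number is 3.
Three ligands around a d¹⁰ centre minimise repulsion in a trigonal-planar arrangement.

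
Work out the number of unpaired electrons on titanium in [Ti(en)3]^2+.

2 unpaired electrons

Ligand charges: ethylenediamine is neutral. With an overall charge of +2 the titanium centre must be in the +2 oxidation state.
Titanium is a group-4 element; Ti(II) is therefore d².
Counting donor atoms: 3×ethylenediamine (bidentate) → 6 donors. Coordination number = 6.
In an octahedral field the d² configuration is t₂g²e_g⁰ (only one arrangement possible), giving 2 unpaired electrons.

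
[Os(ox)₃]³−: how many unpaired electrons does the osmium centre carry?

Ligand charges: each oxalate is −2. With an overall charge of −3 the osmium centre must be in the +3 oxidation state.
Os sits in group 8, so the d-electron count is 8 − 3 = 5.
Counting donor atoms: 3×oxalate (bidentate) → 6 donors. Coordination number = 6.
The spin state decides the count: a 5d ion has a large Δₒ and is invariably low-spin.
An octahedral low-spin d⁵ ion is t₂g⁵e_g⁰, giving 1 unpaired electron.

1 unpaired electron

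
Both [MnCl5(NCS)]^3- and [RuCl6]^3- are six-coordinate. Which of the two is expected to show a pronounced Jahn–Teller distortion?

[MnCl5(NCS)]^3-

[MnCl5(NCS)]^3-: Ligand charges: each chloride is −1; each isothiocyanate is −1. With an overall charge of −3 the manganese centre must be in the +3 oxidation state. Group 7 minus oxidation state 3 gives a d⁴ configuration. Chloride and isothiocyanate are weak-field ligands for a first-row metal, so the complex is high-spin. The t₂g³e_g¹ (high-spin) configuration has an unevenly filled e_g set; the Jahn–Teller theorem predicts a tetragonal distortion (typically axial elongation) to lift the degeneracy.
[RuCl6]^3-: Summing ligand charges against the −3 overall charge gives an oxidation state of +3 for ruthenium. Ru sits in group 8, so the d-electron count is 8 − 3 = 5. A 4d ion has a large Δₒ and is invariably low-spin. The d⁵ configuration leaves the e_g set evenly filled (or empty) — no strong Jahn–Teller driving force.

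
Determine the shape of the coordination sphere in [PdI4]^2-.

square planar

Ligand charges: each iodide is −1. With an overall charge of −2 the palladium centre must be in the +2 oxidation state.
Group 10 minus oxidation state 2 gives a d⁸ configuration.
Coordination number: 4.
A 4d d⁸ ion has a large crystal-field splitting; square planar leaves the high-energy d_{x²−y²} orbital empty and maximises CFSE.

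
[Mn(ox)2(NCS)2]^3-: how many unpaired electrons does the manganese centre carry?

4 unpaired electrons

Each oxalate is −2; each isothiocyanate is −1; balancing the −3 overall charge requires Mn(III).
Group 7 minus oxidation state 3 gives a d⁴ configuration.
Counting donor atoms: 2×oxalate (bidentate) → 4 donors; 2×isothiocyanate (monodentate) → 2 donors. Coordination number = 6.
The spin state decides the count: Isothiocyanate and oxalate are weak-field ligands for a first-row metal, so the complex is high-spin.
An octahedral high-spin d⁴ ion is t₂g³e_g¹, giving 4 unpaired electrons.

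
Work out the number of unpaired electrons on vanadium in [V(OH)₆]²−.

1

Summing ligand charges against the −2 overall charge gives an oxidation state of +4 for vanadium.
Vanadium is a group-5 element; V(IV) is therefore d¹.
In an octahedral field the d¹ configuration is t₂g¹e_g⁰ (only one arrangement possible), giving 1 unpaired electron.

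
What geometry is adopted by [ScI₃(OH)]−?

tetrahedral

Summing ligand charges against the −1 overall charge gives an oxidation state of +3 for scandium.
Sc sits in group 3, so the d-electron count is 3 − 3 = 0.
Coordination number: 4.
A d⁰ ion has no crystal-field stabilisation preference between square planar and tetrahedral, so four ligands adopt the sterically favoured tetrahedral geometry.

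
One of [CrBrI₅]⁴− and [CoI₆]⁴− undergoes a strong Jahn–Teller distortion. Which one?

[CrBrI₅]⁴−

[CrBrI₅]⁴−: Each bromide is −1; each iodide is −1; balancing the −4 overall charge requires Cr(II). Cr sits in group 6, so the d-electron count is 6 − 2 = 4. Bromide and iodide are weak-field ligands for a first-row metal, so the complex is high-spin. The t₂g³e_g¹ (high-spin) configuration has an unevenly filled e_g set; the Jahn–Teller theorem predicts a tetragonal distortion (typically axial elongation) to lift the degeneracy.
[CoI₆]⁴−: Each iodide is −1; balancing the −4 overall charge requires Co(II). Group 9 minus oxidation state 2 gives a d⁷ configuration. Iodide is a weak-field ligand for a first-row metal, so the complex is high-spin. The d⁷ configuration leaves the e_g set evenly filled (or empty) — no strong Jahn–Teller driving force.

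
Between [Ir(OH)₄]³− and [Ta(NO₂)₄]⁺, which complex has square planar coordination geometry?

For [Ir(OH)₄]³−: Each hydroxide is −1; balancing the −3 overall charge requires Ir(I). Iridium is a group-9 element; Ir(I) is therefore d⁸. A 5d d⁸ ion has a large crystal-field splitting; square planar leaves the high-energy d_{x²−y²} orbital empty and maximises CFSE. → square planar.
For [Ta(NO₂)₄]⁺: Each nitro (N-bound nitrite) is −1; balancing the +1 overall charge requires Ta(V). Ta sits in group 5, so the d-electron count is 5 − 5 = 0. A d⁰ ion has no crystal-field stabilisation preference between square planar and tetrahedral, so four ligands adopt the sterically favoured tetrahedral geometry. → tetrahedral.

[Ir(OH)₄]³−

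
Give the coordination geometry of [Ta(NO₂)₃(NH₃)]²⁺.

Summing ligand charges against the +2 overall charge gives an oxidation state of +5 for tantalum.
Tantalum is a group-5 element; Ta(V) is therefore d⁰.
Coordination number: 4.
A d⁰ ion has no crystal-field stabilisation preference between square planar and tetrahedral, so four ligands adopt the sterically favoured tetrahedral geometry.

tetrahedral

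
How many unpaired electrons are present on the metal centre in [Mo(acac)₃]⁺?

2

Each acetylacetonate is −1; balancing the +1 overall charge requires Mo(IV).
Mo sits in group 6, so the d-electron count is 6 − 4 = 2.
Counting donor atoms: 3×acetylacetonate (bidentate) → 6 donors. Coordination number = 6.
In an octahedral field the d² configuration is t₂g²e_g⁰ (only one arrangement possible), giving 2 unpaired electrons.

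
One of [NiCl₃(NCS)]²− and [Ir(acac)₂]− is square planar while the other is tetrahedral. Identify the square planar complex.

[Ir(acac)₂]−

For [NiCl₃(NCS)]²−: Each chloride is −1; each isothiocyanate is −1; balancing the −2 overall charge requires Ni(II). Ni sits in group 10, so the d-electron count is 10 − 2 = 8. Chloride and isothiocyanate are weak-field ligands. With weak-field ligands the CFSE gain from square planar is small, so a 3d d⁸ ion takes the sterically preferred tetrahedral geometry. → tetrahedral.
For [Ir(acac)₂]−: Ligand charges: each acetylacetonate is −1. With an overall charge of −1 the iridium centre must be in the +1 oxidation state. Ir sits in group 9, so the d-electron count is 9 − 1 = 8. A 5d d⁸ ion has a large crystal-field splitting; square planar leaves the high-energy d_{x²−y²} orbital empty and maximises CFSE. → square planar.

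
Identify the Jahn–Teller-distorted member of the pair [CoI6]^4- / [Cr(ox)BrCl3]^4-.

[CoI6]^4-: Ligand charges: each iodide is −1. With an overall charge of −4 the cobalt centre must be in the +2 oxidation state. Group 9 minus oxidation state 2 gives a d⁷ configuration. Iodide is a weak-field ligand for a first-row metal, so the complex is high-spin. The d⁷ configuration leaves the e_g set evenly filled (or empty) — no strong Jahn–Teller driving force.
[Cr(ox)BrCl3]^4-: Ligand charges: each oxalate is −2; each bromide is −1; each chloride is −1. With an overall charge of −4 the chromium centre must be in the +2 oxidation state. Chromium is a group-6 element; Cr(II) is therefore d⁴. Bromide, chloride, and oxalate are weak-field ligands for a first-row metal, so the complex is high-spin. The t₂g³e_g¹ (high-spin) configuration has an unevenly filled e_g set; the Jahn–Teller theorem predicts a tetragonal distortion (typically axial elongation) to lift the degeneracy.

[Cr(ox)BrCl3]^4-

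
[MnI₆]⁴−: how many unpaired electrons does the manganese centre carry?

Ligand charges: each iodide is −1. With an overall charge of −4 the manganese centre must be in the +2 oxidation state.
Manganese is a group-7 element; Mn(II) is therefore d⁵.
The spin state decides the count: Iodide is a weak-field ligand for a first-row metal, so the complex is high-spin.
An octahedral high-spin d⁵ ion is t₂g³e_g², giving 5 unpaired electrons.

5 unpaired electrons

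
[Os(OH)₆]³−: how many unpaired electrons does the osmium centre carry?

1

Each hydroxide is −1; balancing the −3 overall charge requires Os(III).
Osmium is a group-8 element; Os(III) is therefore d⁵.
The spin state decides the count: a 5d ion has a large Δₒ and is invariably low-spin.
An octahedral low-spin d⁵ ion is t₂g⁵e_g⁰, giving 1 unpaired electron.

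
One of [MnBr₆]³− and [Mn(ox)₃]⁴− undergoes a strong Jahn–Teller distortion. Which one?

[MnBr₆]³−: Each bromide is −1; balancing the −3 overall charge requires Mn(III). Group 7 minus oxidation state 3 gives a d⁴ configuration. Bromide is a weak-field ligand for a first-row metal, so the complex is high-spin. The t₂g³e_g¹ (high-spin) configuration has an unevenly filled e_g set; the Jahn–Teller theorem predicts a tetragonal distortion (typically axial elongation) to lift the degeneracy.
[Mn(ox)₃]⁴−: Summing ligand charges against the −4 overall charge gives an oxidation state of +2 for manganese. Group 7 minus oxidation state 2 gives a d⁵ configuration. Oxalate is a weak-field ligand for a first-row metal, so the complex is high-spin. The d⁵ configuration leaves the e_g set evenly filled (or empty) — no strong Jahn–Teller driving force.

[MnBr₆]³−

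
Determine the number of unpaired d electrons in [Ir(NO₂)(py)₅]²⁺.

Ligand charges: each nitro (N-bound nitrite) is −1; pyridine is neutral. With an overall charge of +2 the iridium centre must be in the +3 oxidation state.
Iridium is a group-9 element; Ir(III) is therefore d⁶.
The spin state decides the count: a 5d ion has a large Δₒ and is invariably low-spin.
An octahedral low-spin d⁶ ion is t₂g⁶e_g⁰, giving 0 unpaired electrons.

0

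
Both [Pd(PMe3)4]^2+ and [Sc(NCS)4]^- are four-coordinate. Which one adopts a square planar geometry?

For [Pd(PMe3)4]^2+: Ligand charges: trimethylphosphine is neutral. With an overall charge of +2 the palladium centre must be in the +2 oxidation state. Palladium is a group-10 element; Pd(II) is therefore d⁸. A 4d d⁸ ion has a large crystal-field splitting; square planar leaves the high-energy d_{x²−y²} orbital empty and maximises CFSE. → square planar.
For [Sc(NCS)4]^-: Summing ligand charges against the −1 overall charge gives an oxidation state of +3 for scandium. Sc sits in group 3, so the d-electron count is 3 − 3 = 0. A d⁰ ion has no crystal-field stabilisation preference between square planar and tetrahedral, so four ligands adopt the sterically favoured tetrahedral geometry. → tetrahedral.

[Pd(PMe3)4]^2+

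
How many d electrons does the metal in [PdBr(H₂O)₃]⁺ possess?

Each bromide is −1; water is neutral; balancing the +1 overall charge requires Pd(II).
Palladium is a group-10 element; Pd(II) is therefore d⁸.

d⁸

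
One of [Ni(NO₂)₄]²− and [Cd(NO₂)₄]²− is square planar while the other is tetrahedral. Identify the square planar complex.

For [Ni(NO₂)₄]²−: Ligand charges: each nitro (N-bound nitrite) is −1. With an overall charge of −2 the nickel centre must be in the +2 oxidation state. Group 10 minus oxidation state 2 gives a d⁸ configuration. Nitro (N-bound nitrite) is a strong-field ligand (high in the spectrochemical series). A 3d d⁸ ion with strong-field ligands gains enough CFSE to favour square planar over tetrahedral. → square planar.
For [Cd(NO₂)₄]²−: Summing ligand charges against the −2 overall charge gives an oxidation state of +2 for cadmium. Group 12 minus oxidation state 2 gives a d¹⁰ configuration. A d¹⁰ ion has no crystal-field stabilisation preference between square planar and tetrahedral, so four ligands adopt the sterically favoured tetrahedral geometry. → tetrahedral.

[Ni(NO₂)₄]²−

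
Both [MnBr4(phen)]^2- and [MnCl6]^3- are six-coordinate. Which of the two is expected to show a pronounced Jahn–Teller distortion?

[MnBr4(phen)]^2-: Each bromide is −1; 1,10-phenanthroline is neutral; balancing the −2 overall charge requires Mn(II). Group 7 minus oxidation state 2 gives a d⁵ configuration. Bromide is a weak-field ligand for a first-row metal, so the complex is high-spin. The d⁵ configuration leaves the e_g set evenly filled (or empty) — no strong Jahn–Teller driving force.
[MnCl6]^3-: Ligand charges: each chloride is −1. With an overall charge of −3 the manganese centre must be in the +3 oxidation state. Group 7 minus oxidation state 3 gives a d⁴ configuration. Chloride is a weak-field ligand for a first-row metal, so the complex is high-spin. The t₂g³e_g¹ (high-spin) configuration has an unevenly filled e_g set; the Jahn–Teller theorem predicts a tetragonal distortion (typically axial elongation) to lift the degeneracy.

[MnCl6]^3-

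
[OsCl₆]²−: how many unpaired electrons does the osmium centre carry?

2 unpaired electrons

Ligand charges: each chloride is −1. With an overall charge of −2 the osmium centre must be in the +4 oxidation state.
Os sits in group 8, so the d-electron count is 8 − 4 = 4.
The spin state decides the count: a 5d ion has a large Δₒ and is invariably low-spin.
An octahedral low-spin d⁴ ion is t₂g⁴e_g⁰, giving 2 unpaired electrons.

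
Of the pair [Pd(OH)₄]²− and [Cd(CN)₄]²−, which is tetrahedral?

[Cd(CN)₄]²−

For [Pd(OH)₄]²−: Summing ligand charges against the −2 overall charge gives an oxidation state of +2 for palladium. Palladium is a group-10 element; Pd(II) is therefore d⁸. A 4d d⁸ ion has a large crystal-field splitting; square planar leaves the high-energy d_{x²−y²} orbital empty and maximises CFSE. → square planar.
For [Cd(CN)₄]²−: Each cyanide is −1; balancing the −2 overall charge requires Cd(II). Group 12 minus oxidation state 2 gives a d¹⁰ configuration. A d¹⁰ ion has no crystal-field stabilisation preference between square planar and tetrahedral, so four ligands adopt the sterically favoured tetrahedral geometry. → tetrahedral.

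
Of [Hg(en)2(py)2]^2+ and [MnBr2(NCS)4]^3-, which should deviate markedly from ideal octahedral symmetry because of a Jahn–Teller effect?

[Hg(en)2(py)2]^2+: Ligand charges: ethylenediamine is neutral; pyridine is neutral. With an overall charge of +2 the mercury centre must be in the +2 oxidation state. Group 12 minus oxidation state 2 gives a d¹⁰ configuration. The d¹⁰ configuration leaves the e_g set evenly filled (or empty) — no strong Jahn–Teller driving force.
[MnBr2(NCS)4]^3-: Each bromide is −1; each isothiocyanate is −1; balancing the −3 overall charge requires Mn(III). Mn sits in group 7, so the d-electron count is 7 − 3 = 4. Bromide and isothiocyanate are weak-field ligands for a first-row metal, so the complex is high-spin. The t₂g³e_g¹ (high-spin) configuration has an unevenly filled e_g set; the Jahn–Teller theorem predicts a tetragonal distortion (typically axial elongation) to lift the degeneracy.

[MnBr2(NCS)4]^3-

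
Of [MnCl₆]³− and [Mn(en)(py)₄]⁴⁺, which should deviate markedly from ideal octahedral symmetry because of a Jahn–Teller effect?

[MnCl₆]³−

[MnCl₆]³−: Each chloride is −1; balancing the −3 overall charge requires Mn(III). Group 7 minus oxidation state 3 gives a d⁴ configuration. Chloride is a weak-field ligand for a first-row metal, so the complex is high-spin. The t₂g³e_g¹ (high-spin) configuration has an unevenly filled e_g set; the Jahn–Teller theorem predicts a tetragonal distortion (typically axial elongation) to lift the degeneracy.
[Mn(en)(py)₄]⁴⁺: Ethylenediamine is neutral; pyridine is neutral; balancing the +4 overall charge requires Mn(IV). Mn sits in group 7, so the d-electron count is 7 − 4 = 3. The d³ configuration leaves the e_g set evenly filled (or empty) — no strong Jahn–Teller driving force.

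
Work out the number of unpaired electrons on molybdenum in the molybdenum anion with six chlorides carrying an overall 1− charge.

Ligand charges: each chloride is −1. With an overall charge of −1 the molybdenum centre must be in the +5 oxidation state.
Mo sits in group 6, so the d-electron count is 6 − 5 = 1.
In an octahedral field the d¹ configuration is t₂g¹e_g⁰ (only one arrangement possible), giving 1 unpaired electron.

1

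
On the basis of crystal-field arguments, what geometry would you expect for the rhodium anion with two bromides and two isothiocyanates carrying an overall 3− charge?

Each bromide is −1; each isothiocyanate is −1; balancing the −3 overall charge requires Rh(I).
Rhodium is a group-9 element; Rh(I) is therefore d⁸.
Coordination number: 4.
A 4d d⁸ ion has a large crystal-field splitting; square planar leaves the high-energy d_{x²−y²} orbital empty and maximises CFSE.

square planar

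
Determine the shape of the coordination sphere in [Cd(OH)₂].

Summing ligand charges against the 0 overall charge gives an oxidation state of +2 for cadmium.
Group 12 minus oxidation state 2 gives a d¹⁰ configuration.
Coordination number: 2.
A d¹⁰ ion with only two ligands adopts a linear arrangement (sp hybridisation; no CFSE preference).

linear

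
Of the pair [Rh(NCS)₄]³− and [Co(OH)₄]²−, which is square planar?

For [Rh(NCS)₄]³−: Summing ligand charges against the −3 overall charge gives an oxidation state of +1 for rhodium. Group 9 minus oxidation state 1 gives a d⁸ configuration. A 4d d⁸ ion has a large crystal-field splitting; square planar leaves the high-energy d_{x²−y²} orbital empty and maximises CFSE. → square planar.
For [Co(OH)₄]²−: Summing ligand charges against the −2 overall charge gives an oxidation state of +2 for cobalt. Cobalt is a group-9 element; Co(II) is therefore d⁷. For a high-spin 3d d⁷ ion with weak-field ligands the small Δₜ gives little square-planar CFSE advantage, so four ligands adopt the sterically favoured tetrahedral geometry. → tetrahedral.

[Rh(NCS)₄]³−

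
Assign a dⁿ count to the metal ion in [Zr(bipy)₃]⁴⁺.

Summing ligand charges against the +4 overall charge gives an oxidation state of +4 for zirconium.
Zirconium is a group-4 element; Zr(IV) is therefore d⁰.

d⁰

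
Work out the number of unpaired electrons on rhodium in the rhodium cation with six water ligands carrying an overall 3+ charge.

Water is neutral; balancing the +3 overall charge requires Rh(III).
Group 9 minus oxidation state 3 gives a d⁶ configuration.
The spin state decides the count: a 4d ion has a large Δₒ and is invariably low-spin.
An octahedral low-spin d⁶ ion is t₂g⁶e_g⁰, giving 0 unpaired electrons.

0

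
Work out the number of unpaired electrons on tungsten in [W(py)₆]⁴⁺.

Summing ligand charges against the +4 overall charge gives an oxidation state of +4 for tungsten.
W sits in group 6, so the d-electron count is 6 − 4 = 2.
In an octahedral field the d² configuration is t₂g²e_g⁰ (only one arrangement possible), giving 2 unpaired electrons.

2 unpaired electrons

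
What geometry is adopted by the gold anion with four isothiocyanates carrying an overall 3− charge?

tetrahedral

Summing ligand charges against the −3 overall charge gives an oxidation state of +1 for gold.
Gold is a group-11 element; Au(I) is therefore d¹⁰.
Coordination number: 4.
A d¹⁰ ion has no crystal-field stabilisation preference between square planar and tetrahedral, so four ligands adopt the sterically favoured tetrahedral geometry.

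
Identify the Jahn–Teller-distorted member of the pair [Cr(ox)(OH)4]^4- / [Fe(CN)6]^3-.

[Cr(ox)(OH)4]^4-: Each oxalate is −2; each hydroxide is −1; balancing the −4 overall charge requires Cr(II). Group 6 minus oxidation state 2 gives a d⁴ configuration. Hydroxide and oxalate are weak-field ligands for a first-row metal, so the complex is high-spin. The t₂g³e_g¹ (high-spin) configuration has an unevenly filled e_g set; the Jahn–Teller theorem predicts a tetragonal distortion (typically axial elongation) to lift the degeneracy.
[Fe(CN)6]^3-: Each cyanide is −1; balancing the −3 overall charge requires Fe(III). Group 8 minus oxidation state 3 gives a d⁵ configuration. Cyanide is a strong-field ligand (high in the spectrochemical series) for a first-row metal, so the complex is low-spin. The d⁵ configuration leaves the e_g set evenly filled (or empty) — no strong Jahn–Teller driving force.

[Cr(ox)(OH)4]^4-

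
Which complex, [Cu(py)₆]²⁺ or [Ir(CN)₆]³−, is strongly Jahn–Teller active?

[Cu(py)₆]²⁺: Summing ligand charges against the +2 overall charge gives an oxidation state of +2 for copper. Group 11 minus oxidation state 2 gives a d⁹ configuration. The t₂g⁶e_g³ configuration has an unevenly filled e_g set; the Jahn–Teller theorem predicts a tetragonal distortion (typically axial elongation) to lift the degeneracy.
[Ir(CN)₆]³−: Ligand charges: each cyanide is −1. With an overall charge of −3 the iridium centre must be in the +3 oxidation state. Ir sits in group 9, so the d-electron count is 9 − 3 = 6. A 5d ion has a large Δₒ and is invariably low-spin. The d⁶ configuration leaves the e_g set evenly filled (or empty) — no strong Jahn–Teller driving force.

[Cu(py)₆]²⁺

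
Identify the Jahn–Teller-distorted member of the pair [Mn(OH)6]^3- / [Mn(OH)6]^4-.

[Mn(OH)6]^3-

[Mn(OH)6]^3-: Each hydroxide is −1; balancing the −3 overall charge requires Mn(III). Mn sits in group 7, so the d-electron count is 7 − 3 = 4. Hydroxide is a weak-field ligand for a first-row metal, so the complex is high-spin. The t₂g³e_g¹ (high-spin) configuration has an unevenly filled e_g set; the Jahn–Teller theorem predicts a tetragonal distortion (typically axial elongation) to lift the degeneracy.
[Mn(OH)6]^4-: Each hydroxide is −1; balancing the −4 overall charge requires Mn(II). Mn sits in group 7, so the d-electron count is 7 − 2 = 5. Hydroxide is a weak-field ligand for a first-row metal, so the complex is high-spin. The d⁵ configuration leaves the e_g set evenly filled (or empty) — no strong Jahn–Teller driving force.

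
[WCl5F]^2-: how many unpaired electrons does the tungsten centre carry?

2 unpaired electrons

Summing ligand charges against the −2 overall charge gives an oxidation state of +4 for tungsten.
Tungsten is a group-6 element; W(IV) is therefore d².
In an octahedral field the d² configuration is t₂g²e_g⁰ (only one arrangement possible), giving 2 unpaired electrons.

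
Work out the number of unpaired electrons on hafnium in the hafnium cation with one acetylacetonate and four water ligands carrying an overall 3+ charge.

Summing ligand charges against the +3 overall charge gives an oxidation state of +4 for hafnium.
Hf sits in group 4, so the d-electron count is 4 − 4 = 0.
Counting donor atoms: 1×acetylacetonate (bidentate) → 2 donors; 4×water (monodentate) → 4 donors. Coordination number = 6.
In an octahedral field the d⁰ configuration is t₂g⁰e_g⁰, giving 0 unpaired electrons.

0 unpaired electrons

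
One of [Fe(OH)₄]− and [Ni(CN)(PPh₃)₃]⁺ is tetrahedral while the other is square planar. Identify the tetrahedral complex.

For [Fe(OH)₄]−: Ligand charges: each hydroxide is −1. With an overall charge of −1 the iron centre must be in the +3 oxidation state. Iron is a group-8 element; Fe(III) is therefore d⁵. A high-spin d⁵ ion has zero CFSE in either geometry, so four ligands adopt the sterically favoured tetrahedral geometry. → tetrahedral.
For [Ni(CN)(PPh₃)₃]⁺: Summing ligand charges against the +1 overall charge gives an oxidation state of +2 for nickel. Nickel is a group-10 element; Ni(II) is therefore d⁸. Cyanide and triphenylphosphine are strong-field ligands (high in the spectrochemical series). A 3d d⁸ ion with strong-field ligands gains enough CFSE to favour square planar over tetrahedral. → square planar.

[Fe(OH)₄]−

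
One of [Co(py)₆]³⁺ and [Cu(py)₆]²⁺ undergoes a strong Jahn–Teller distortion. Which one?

[Cu(py)₆]²⁺

[Co(py)₆]³⁺: Pyridine is neutral; balancing the +3 overall charge requires Co(III). Co sits in group 9, so the d-electron count is 9 − 3 = 6. Co(III) has an exceptionally large octahedral splitting and is low-spin with essentially every ligand except fluoride. The d⁶ configuration leaves the e_g set evenly filled (or empty) — no strong Jahn–Teller driving force.
[Cu(py)₆]²⁺: Summing ligand charges against the +2 overall charge gives an oxidation state of +2 for copper. Group 11 minus oxidation state 2 gives a d⁹ configuration. The t₂g⁶e_g³ configuration has an unevenly filled e_g set; the Jahn–Teller theorem predicts a tetragonal distortion (typically axial elongation) to lift the degeneracy.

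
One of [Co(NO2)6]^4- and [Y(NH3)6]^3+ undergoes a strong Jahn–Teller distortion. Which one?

[Co(NO2)6]^4-: Ligand charges: each nitro (N-bound nitrite) is −1. With an overall charge of −4 the cobalt centre must be in the +2 oxidation state. Group 9 minus oxidation state 2 gives a d⁷ configuration. Nitro (N-bound nitrite) is a strong-field ligand (high in the spectrochemical series) for a first-row metal, so the complex is low-spin. The t₂g⁶e_g¹ (low-spin) configuration has an unevenly filled e_g set; the Jahn–Teller theorem predicts a tetragonal distortion (typically axial elongation) to lift the degeneracy.
[Y(NH3)6]^3+: Summing ligand charges against the +3 overall charge gives an oxidation state of +3 for yttrium. Group 3 minus oxidation state 3 gives a d⁰ configuration. The d⁰ configuration leaves the e_g set evenly filled (or empty) — no strong Jahn–Teller driving force.

[Co(NO2)6]^4-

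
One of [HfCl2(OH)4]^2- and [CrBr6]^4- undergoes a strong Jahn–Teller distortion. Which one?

[HfCl2(OH)4]^2-: Summing ligand charges against the −2 overall charge gives an oxidation state of +4 for hafnium. Group 4 minus oxidation state 4 gives a d⁰ configuration. The d⁰ configuration leaves the e_g set evenly filled (or empty) — no strong Jahn–Teller driving force.
[CrBr6]^4-: Ligand charges: each bromide is −1. With an overall charge of −4 the chromium centre must be in the +2 oxidation state. Group 6 minus oxidation state 2 gives a d⁴ configuration. Bromide is a weak-field ligand for a first-row metal, so the complex is high-spin. The t₂g³e_g¹ (high-spin) configuration has an unevenly filled e_g set; the Jahn–Teller theorem predicts a tetragonal distortion (typically axial elongation) to lift the degeneracy.

[CrBr6]^4-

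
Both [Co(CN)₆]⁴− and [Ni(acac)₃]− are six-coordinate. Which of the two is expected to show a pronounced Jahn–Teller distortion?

[Co(CN)₆]⁴−

[Co(CN)₆]⁴−: Summing ligand charges against the −4 overall charge gives an oxidation state of +2 for cobalt. Co sits in group 9, so the d-electron count is 9 − 2 = 7. Cyanide is a strong-field ligand (high in the spectrochemical series) for a first-row metal, so the complex is low-spin. The t₂g⁶e_g¹ (low-spin) configuration has an unevenly filled e_g set; the Jahn–Teller theorem predicts a tetragonal distortion (typically axial elongation) to lift the degeneracy.
[Ni(acac)₃]−: Ligand charges: each acetylacetonate is −1. With an overall charge of −1 the nickel centre must be in the +2 oxidation state. Group 10 minus oxidation state 2 gives a d⁸ configuration. The d⁸ configuration leaves the e_g set evenly filled (or empty) — no strong Jahn–Teller driving force.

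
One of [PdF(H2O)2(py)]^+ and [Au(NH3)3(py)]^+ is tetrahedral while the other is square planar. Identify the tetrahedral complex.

[Au(NH3)3(py)]^+

For [PdF(H2O)2(py)]^+: Each fluoride is −1; water is neutral; pyridine is neutral; balancing the +1 overall charge requires Pd(II). Group 10 minus oxidation state 2 gives a d⁸ configuration. A 4d d⁸ ion has a large crystal-field splitting; square planar leaves the high-energy d_{x²−y²} orbital empty and maximises CFSE. → square planar.
For [Au(NH3)3(py)]^+: Ligand charges: ammonia is neutral; pyridine is neutral. With an overall charge of +1 the gold centre must be in the +1 oxidation state. Group 11 minus oxidation state 1 gives a d¹⁰ configuration. A d¹⁰ ion has no crystal-field stabilisation preference between square planar and tetrahedral, so four ligands adopt the sterically favoured tetrahedral geometry. → tetrahedral.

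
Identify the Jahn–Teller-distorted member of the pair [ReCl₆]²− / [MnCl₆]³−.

[MnCl₆]³−

[ReCl₆]²−: Summing ligand charges against the −2 overall charge gives an oxidation state of +4 for rhenium. Rhenium is a group-7 element; Re(IV) is therefore d³. The d³ configuration leaves the e_g set evenly filled (or empty) — no strong Jahn–Teller driving force.
[MnCl₆]³−: Each chloride is −1; balancing the −3 overall charge requires Mn(III). Mn sits in group 7, so the d-electron count is 7 − 3 = 4. Chloride is a weak-field ligand for a first-row metal, so the complex is high-spin. The t₂g³e_g¹ (high-spin) configuration has an unevenly filled e_g set; the Jahn–Teller theorem predicts a tetragonal distortion (typically axial elongation) to lift the degeneracy.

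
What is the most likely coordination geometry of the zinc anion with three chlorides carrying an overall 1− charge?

trigonal planar

Ligand charges: each chloride is −1. With an overall charge of −1 the zinc centre must be in the +2 oxidation state.
Zinc is a group-12 element; Zn(II) is therefore d¹⁰.
With 3 monodentate ligands the coordination number is 3.
Three ligands around a d¹⁰ centre minimise repulsion in a trigonal-planar arrangement.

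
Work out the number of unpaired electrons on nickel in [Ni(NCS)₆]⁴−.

2 unpaired electrons

Ligand charges: each isothiocyanate is −1. With an overall charge of −4 the nickel centre must be in the +2 oxidation state.
Ni sits in group 10, so the d-electron count is 10 − 2 = 8.
In an octahedral field the d⁸ configuration is t₂g⁶e_g² (only one arrangement possible), giving 2 unpaired electrons.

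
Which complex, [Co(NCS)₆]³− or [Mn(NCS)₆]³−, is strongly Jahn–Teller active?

[Co(NCS)₆]³−: Each isothiocyanate is −1; balancing the −3 overall charge requires Co(III). Co sits in group 9, so the d-electron count is 9 − 3 = 6. Co(III) has an exceptionally large octahedral splitting and is low-spin with essentially every ligand except fluoride. The d⁶ configuration leaves the e_g set evenly filled (or empty) — no strong Jahn–Teller driving force.
[Mn(NCS)₆]³−: Each isothiocyanate is −1; balancing the −3 overall charge requires Mn(III). Manganese is a group-7 element; Mn(III) is therefore d⁴. Isothiocyanate is a weak-field ligand for a first-row metal, so the complex is high-spin. The t₂g³e_g¹ (high-spin) configuration has an unevenly filled e_g set; the Jahn–Teller theorem predicts a tetragonal distortion (typically axial elongation) to lift the degeneracy.

[Mn(NCS)₆]³−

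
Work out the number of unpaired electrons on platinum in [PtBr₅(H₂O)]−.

Summing ligand charges against the −1 overall charge gives an oxidation state of +4 for platinum.
Platinum is a group-10 element; Pt(IV) is therefore d⁶.
The spin state decides the count: a 5d ion has a large Δₒ and is invariably low-spin.
An octahedral low-spin d⁶ ion is t₂g⁶e_g⁰, giving 0 unpaired electrons.

0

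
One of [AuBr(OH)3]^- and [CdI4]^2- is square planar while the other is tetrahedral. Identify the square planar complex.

For [AuBr(OH)3]^-: Each bromide is −1; each hydroxide is −1; balancing the −1 overall charge requires Au(III). Gold is a group-11 element; Au(III) is therefore d⁸. A 5d d⁸ ion has a large crystal-field splitting; square planar leaves the high-energy d_{x²−y²} orbital empty and maximises CFSE. → square planar.
For [CdI4]^2-: Summing ligand charges against the −2 overall charge gives an oxidation state of +2 for cadmium. Cadmium is a group-12 element; Cd(II) is therefore d¹⁰. A d¹⁰ ion has no crystal-field stabilisation preference between square planar and tetrahedral, so four ligands adopt the sterically favoured tetrahedral geometry. → tetrahedral.

[AuBr(OH)3]^-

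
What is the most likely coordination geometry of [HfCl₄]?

Summing ligand charges against the 0 overall charge gives an oxidation state of +4 for hafnium.
Hafnium is a group-4 element; Hf(IV) is therefore d⁰.
With 4 monodentate ligands the coordination number is 4.
A d⁰ ion has no crystal-field stabilisation preference between square planar and tetrahedral, so four ligands adopt the sterically favoured tetrahedral geometry.

tetrahedral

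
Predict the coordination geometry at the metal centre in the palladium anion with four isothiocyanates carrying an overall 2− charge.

Each isothiocyanate is −1; balancing the −2 overall charge requires Pd(II).
Pd sits in group 10, so the d-electron count is 10 − 2 = 8.
Coordination number: 4.
A 4d d⁸ ion has a large crystal-field splitting; square planar leaves the high-energy d_{x²−y²} orbital empty and maximises CFSE.

square planar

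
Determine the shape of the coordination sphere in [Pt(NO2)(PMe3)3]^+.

Ligand charges: each nitro (N-bound nitrite) is −1; trimethylphosphine is neutral. With an overall charge of +1 the platinum centre must be in the +2 oxidation state.
Pt sits in group 10, so the d-electron count is 10 − 2 = 8.
Coordination number: 4.
A 5d d⁸ ion has a large crystal-field splitting; square planar leaves the high-energy d_{x²−y²} orbital empty and maximises CFSE.

square planar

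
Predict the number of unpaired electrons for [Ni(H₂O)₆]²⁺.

Ligand charges: water is neutral. With an overall charge of +2 the nickel centre must be in the +2 oxidation state.
Nickel is a group-10 element; Ni(II) is therefore d⁸.
In an octahedral field the d⁸ configuration is t₂g⁶e_g² (only one arrangement possible), giving 2 unpaired electrons.

2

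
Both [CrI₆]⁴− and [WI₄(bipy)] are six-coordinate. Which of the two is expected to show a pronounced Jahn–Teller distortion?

[CrI₆]⁴−

[CrI₆]⁴−: Each iodide is −1; balancing the −4 overall charge requires Cr(II). Group 6 minus oxidation state 2 gives a d⁴ configuration. Iodide is a weak-field ligand for a first-row metal, so the complex is high-spin. The t₂g³e_g¹ (high-spin) configuration has an unevenly filled e_g set; the Jahn–Teller theorem predicts a tetragonal distortion (typically axial elongation) to lift the degeneracy.
[WI₄(bipy)]: Summing ligand charges against the 0 overall charge gives an oxidation state of +4 for tungsten. Group 6 minus oxidation state 4 gives a d² configuration. The d² configuration leaves the e_g set evenly filled (or empty) — no strong Jahn–Teller driving force.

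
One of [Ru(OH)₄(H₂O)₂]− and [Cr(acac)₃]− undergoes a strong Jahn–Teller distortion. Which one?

[Ru(OH)₄(H₂O)₂]−: Ligand charges: each hydroxide is −1; water is neutral. With an overall charge of −1 the ruthenium centre must be in the +3 oxidation state. Group 8 minus oxidation state 3 gives a d⁵ configuration. A 4d ion has a large Δₒ and is invariably low-spin. The d⁵ configuration leaves the e_g set evenly filled (or empty) — no strong Jahn–Teller driving force.
[Cr(acac)₃]−: Summing ligand charges against the −1 overall charge gives an oxidation state of +2 for chromium. Cr sits in group 6, so the d-electron count is 6 − 2 = 4. Acetylacetonate is a weak-field ligand for a first-row metal, so the complex is high-spin. The t₂g³e_g¹ (high-spin) configuration has an unevenly filled e_g set; the Jahn–Teller theorem predicts a tetragonal distortion (typically axial elongation) to lift the degeneracy.

[Cr(acac)₃]−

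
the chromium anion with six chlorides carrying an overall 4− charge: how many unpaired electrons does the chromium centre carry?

4 unpaired electrons

Each chloride is −1; balancing the −4 overall charge requires Cr(II).
Cr sits in group 6, so the d-electron count is 6 − 2 = 4.
The spin state decides the count: Chloride is a weak-field ligand for a first-row metal, so the complex is high-spin.
An octahedral high-spin d⁴ ion is t₂g³e_g¹, giving 4 unpaired electrons.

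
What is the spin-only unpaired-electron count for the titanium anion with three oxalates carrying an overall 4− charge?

Each oxalate is −2; balancing the −4 overall charge requires Ti(II).
Titanium is a group-4 element; Ti(II) is therefore d².
Counting donor atoms: 3×oxalate (bidentate) → 6 donors. Coordination number = 6.
In an octahedral field the d² configuration is t₂g²e_g⁰ (only one arrangement possible), giving 2 unpaired electrons.

2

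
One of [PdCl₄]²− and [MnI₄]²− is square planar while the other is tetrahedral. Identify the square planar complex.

For [PdCl₄]²−: Ligand charges: each chloride is −1. With an overall charge of −2 the palladium centre must be in the +2 oxidation state. Palladium is a group-10 element; Pd(II) is therefore d⁸. A 4d d⁸ ion has a large crystal-field splitting; square planar leaves the high-energy d_{x²−y²} orbital empty and maximises CFSE. → square planar.
For [MnI₄]²−: Ligand charges: each iodide is −1. With an overall charge of −2 the manganese centre must be in the +2 oxidation state. Manganese is a group-7 element; Mn(II) is therefore d⁵. A high-spin d⁵ ion has zero CFSE in either geometry, so four ligands adopt the sterically favoured tetrahedral geometry. → tetrahedral.

[PdCl₄]²−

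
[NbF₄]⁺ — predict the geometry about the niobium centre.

tetrahedral

Summing ligand charges against the +1 overall charge gives an oxidation state of +5 for niobium.
Group 5 minus oxidation state 5 gives a d⁰ configuration.
With 4 monodentate ligands the coordination number is 4.
A d⁰ ion has no crystal-field stabilisation preference between square planar and tetrahedral, so four ligands adopt the sterically favoured tetrahedral geometry.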